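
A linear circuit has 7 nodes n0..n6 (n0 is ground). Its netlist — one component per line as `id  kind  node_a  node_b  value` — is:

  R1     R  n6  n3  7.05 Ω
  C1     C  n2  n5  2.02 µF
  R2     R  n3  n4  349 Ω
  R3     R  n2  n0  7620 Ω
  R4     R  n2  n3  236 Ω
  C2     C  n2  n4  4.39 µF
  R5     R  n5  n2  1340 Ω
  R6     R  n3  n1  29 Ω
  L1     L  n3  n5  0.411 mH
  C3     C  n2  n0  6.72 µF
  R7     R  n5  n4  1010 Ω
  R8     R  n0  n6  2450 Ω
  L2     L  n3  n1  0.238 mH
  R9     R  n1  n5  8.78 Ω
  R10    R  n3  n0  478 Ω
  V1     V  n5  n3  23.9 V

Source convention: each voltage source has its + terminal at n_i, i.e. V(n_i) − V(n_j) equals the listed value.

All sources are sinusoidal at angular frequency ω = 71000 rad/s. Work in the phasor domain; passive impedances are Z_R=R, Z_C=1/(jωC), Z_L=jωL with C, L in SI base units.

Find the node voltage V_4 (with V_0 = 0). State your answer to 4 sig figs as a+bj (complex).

-0.01334+0.09335j V

Apply KCL at each of the 6 non-ground nodes and solve the resulting linear system.
Node n1: branches {R6, L2, R9} → V_1 = -7.929+4.600j
Node n2: branches {C1, R3, R4, C2, R5, C3} → V_2 = 0.009007-0.1244j
Node n3: branches {R1, R2, R4, R6, L1, L2, R10, V1} → V_3 = -23.76-1.713j
Node n4: branches {R2, C2, R7} → V_4 = -0.01334+0.09335j
Node n5: branches {C1, R5, L1, R7, R9, V1} → V_5 = 0.1426-1.713j
Node n6: branches {R1, R8} → V_6 = -23.69-1.708j
Source currents: i(V1)=-1.147+1.522j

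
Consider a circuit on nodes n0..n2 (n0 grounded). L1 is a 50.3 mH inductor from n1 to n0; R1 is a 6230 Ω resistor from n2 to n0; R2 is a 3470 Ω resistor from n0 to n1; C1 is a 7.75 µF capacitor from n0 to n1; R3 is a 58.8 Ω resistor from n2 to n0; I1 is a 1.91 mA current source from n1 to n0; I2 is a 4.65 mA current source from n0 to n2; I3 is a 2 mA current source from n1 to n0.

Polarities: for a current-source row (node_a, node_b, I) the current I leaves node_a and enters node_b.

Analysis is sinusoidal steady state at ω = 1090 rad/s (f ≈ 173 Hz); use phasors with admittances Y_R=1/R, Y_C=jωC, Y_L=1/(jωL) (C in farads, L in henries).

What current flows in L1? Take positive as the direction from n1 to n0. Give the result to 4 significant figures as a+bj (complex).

-0.007277+0.0002142j A

MNA unknowns: 2 node voltages V₁..V_2
L1: Y=0.000-0.01824j on G[1,0]
R1: Y=0.0001605+0.000j on G[2,0]
R2: Y=0.0002882+0.000j on G[0,1]
C1: Y=0.000+0.008448j on G[0,1]
R3: Y=0.01701+0.000j on G[2,0]
I1: z[1]−=0.00191, z[0]+=0.00191
I2: z[0]−=0.00465, z[2]+=0.00465
I3: z[1]−=0.002, z[0]+=0.002
solve → V1=-0.01174-0.3990j, V2=0.2709+0.000j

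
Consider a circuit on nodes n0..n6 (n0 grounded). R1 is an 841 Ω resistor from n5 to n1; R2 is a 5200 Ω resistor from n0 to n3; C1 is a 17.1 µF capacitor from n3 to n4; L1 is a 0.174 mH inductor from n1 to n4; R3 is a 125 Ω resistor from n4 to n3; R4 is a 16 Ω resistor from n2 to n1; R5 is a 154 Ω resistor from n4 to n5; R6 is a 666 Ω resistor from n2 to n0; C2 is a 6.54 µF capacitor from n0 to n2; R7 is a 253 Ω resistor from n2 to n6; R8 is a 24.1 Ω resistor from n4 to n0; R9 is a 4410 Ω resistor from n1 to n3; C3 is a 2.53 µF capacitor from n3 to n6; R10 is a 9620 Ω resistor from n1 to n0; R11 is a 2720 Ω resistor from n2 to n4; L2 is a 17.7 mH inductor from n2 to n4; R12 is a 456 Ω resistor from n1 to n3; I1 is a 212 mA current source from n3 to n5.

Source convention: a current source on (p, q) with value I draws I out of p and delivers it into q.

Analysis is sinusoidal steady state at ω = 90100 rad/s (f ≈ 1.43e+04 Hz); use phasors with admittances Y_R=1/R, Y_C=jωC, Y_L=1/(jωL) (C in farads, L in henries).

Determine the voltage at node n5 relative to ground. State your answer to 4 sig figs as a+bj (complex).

Element admittances at ω=90100 rad/s:
  Y(R1) = 0.001189+0.000j S between n5,n1
  Y(R2) = 0.0001923+0.000j S between n0,n3
  Y(C1) = 0.000+1.541j S between n3,n4
  Y(L1) = 0.000-0.06379j S between n1,n4
  Y(R3) = 0.008000+0.000j S between n4,n3
  Y(R4) = 0.06250+0.000j S between n2,n1
  Y(R5) = 0.006494+0.000j S between n4,n5
  Y(R6) = 0.001502+0.000j S between n2,n0
  Y(C2) = 0.000+0.5893j S between n0,n2
  Y(R7) = 0.003953+0.000j S between n2,n6
  Y(R8) = 0.04149+0.000j S between n4,n0
  Y(R9) = 0.0002268+0.000j S between n1,n3
  Y(C3) = 0.000+0.2280j S between n3,n6
  Y(R10) = 0.0001040+0.000j S between n1,n0
  Y(R11) = 0.0003676+0.000j S between n2,n4
  Y(L2) = 0.000-0.0006270j S between n2,n4
  Y(R12) = 0.002193+0.000j S between n1,n3
  I1: injects 0.212 A into n5 (from n3)
Assemble and solve the 6×6 MNA system:
  V(n1)=0.09437+0.1717j  V(n2)=0.01816-0.006927j  V(n3)=-0.09874-0.1205j  V(n4)=-0.09880-0.2575j  V(n5)=27.53-0.1911j  V(n6)=-0.09674-0.1225j

27.53-0.1911j V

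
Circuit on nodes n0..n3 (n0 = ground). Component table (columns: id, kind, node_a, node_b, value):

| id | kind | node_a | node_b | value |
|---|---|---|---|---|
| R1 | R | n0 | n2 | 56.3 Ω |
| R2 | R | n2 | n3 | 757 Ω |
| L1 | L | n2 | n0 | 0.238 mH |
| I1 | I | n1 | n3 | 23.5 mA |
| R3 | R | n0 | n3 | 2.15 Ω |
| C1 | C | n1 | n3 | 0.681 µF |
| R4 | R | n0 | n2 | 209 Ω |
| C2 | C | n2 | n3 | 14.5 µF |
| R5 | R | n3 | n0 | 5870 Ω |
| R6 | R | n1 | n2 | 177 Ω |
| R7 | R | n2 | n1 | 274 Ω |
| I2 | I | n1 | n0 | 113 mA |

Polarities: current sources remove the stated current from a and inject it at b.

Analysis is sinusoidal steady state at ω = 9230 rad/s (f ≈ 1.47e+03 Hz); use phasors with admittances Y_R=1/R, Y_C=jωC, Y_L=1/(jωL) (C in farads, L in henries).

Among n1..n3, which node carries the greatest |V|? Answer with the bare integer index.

Element admittances at ω=9230 rad/s:
  Y(R1) = 0.01776+0.000j S between n0,n2
  Y(R2) = 0.001321+0.000j S between n2,n3
  Y(L1) = 0.000-0.4552j S between n2,n0
  I1: injects 0.0235 A into n3 (from n1)
  Y(R3) = 0.4651+0.000j S between n0,n3
  Y(C1) = 0.000+0.006286j S between n1,n3
  Y(R4) = 0.004785+0.000j S between n0,n2
  Y(C2) = 0.000+0.1338j S between n2,n3
  Y(R5) = 0.0001704+0.000j S between n3,n0
  Y(R6) = 0.005650+0.000j S between n1,n2
  Y(R7) = 0.003650+0.000j S between n2,n1
  I2: injects 0.113 A into n0 (from n1)
Assemble and solve the 3×3 MNA system:
  V(n1)=-10.23+6.690j  V(n2)=-0.1975-0.1994j  V(n3)=-0.03824-0.1835j

1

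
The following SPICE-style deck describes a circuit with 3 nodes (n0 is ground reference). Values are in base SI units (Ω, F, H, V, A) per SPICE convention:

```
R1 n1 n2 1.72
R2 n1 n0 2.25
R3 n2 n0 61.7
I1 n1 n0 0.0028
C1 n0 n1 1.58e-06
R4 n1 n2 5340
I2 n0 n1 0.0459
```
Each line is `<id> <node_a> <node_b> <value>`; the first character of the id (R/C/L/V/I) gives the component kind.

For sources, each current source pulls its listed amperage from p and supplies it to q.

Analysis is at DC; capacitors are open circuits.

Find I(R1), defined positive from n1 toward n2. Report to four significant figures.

MNA unknowns: 2 node voltages V₁..V_2
R1: Y=0.5814 on G[1,2]
R2: Y=0.4444 on G[1,0]
R3: Y=0.01621 on G[2,0]
I1: z[1]−=0.0028, z[0]+=0.0028
C1: Y=0.000 on G[0,1]
R4: Y=0.0001873 on G[1,2]
I2: z[0]−=0.0459, z[1]+=0.0459
solve → V1=0.09365, V2=0.09111

0.001476 A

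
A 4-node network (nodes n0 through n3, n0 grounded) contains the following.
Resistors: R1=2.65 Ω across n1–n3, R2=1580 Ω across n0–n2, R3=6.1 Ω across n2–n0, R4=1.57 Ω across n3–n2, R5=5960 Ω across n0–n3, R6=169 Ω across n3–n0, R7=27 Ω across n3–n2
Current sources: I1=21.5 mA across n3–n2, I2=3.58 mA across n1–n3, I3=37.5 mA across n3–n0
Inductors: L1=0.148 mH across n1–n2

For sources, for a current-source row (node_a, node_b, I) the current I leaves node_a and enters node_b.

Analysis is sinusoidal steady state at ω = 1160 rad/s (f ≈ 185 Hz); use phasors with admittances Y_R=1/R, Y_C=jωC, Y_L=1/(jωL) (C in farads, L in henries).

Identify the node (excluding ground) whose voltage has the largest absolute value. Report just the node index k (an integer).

3

MNA unknowns: 3 node voltages V₁..V_3
R1: Y=0.3774+0.000j on G[1,3]
R2: Y=0.0006329+0.000j on G[0,2]
R3: Y=0.1639+0.000j on G[2,0]
I1: z[3]−=0.0215, z[2]+=0.0215
R4: Y=0.6369+0.000j on G[3,2]
R5: Y=0.0001678+0.000j on G[0,3]
R6: Y=0.005917+0.000j on G[3,0]
R7: Y=0.03704+0.000j on G[3,2]
I2: z[1]−=0.00358, z[3]+=0.00358
L1: Y=0.000-5.825j on G[1,2]
I3: z[3]−=0.0375, z[0]+=0.0375
solve → V1=-0.2181-0.003872j, V2=-0.2179+4.992e-05j, V3=-0.2691-0.001350j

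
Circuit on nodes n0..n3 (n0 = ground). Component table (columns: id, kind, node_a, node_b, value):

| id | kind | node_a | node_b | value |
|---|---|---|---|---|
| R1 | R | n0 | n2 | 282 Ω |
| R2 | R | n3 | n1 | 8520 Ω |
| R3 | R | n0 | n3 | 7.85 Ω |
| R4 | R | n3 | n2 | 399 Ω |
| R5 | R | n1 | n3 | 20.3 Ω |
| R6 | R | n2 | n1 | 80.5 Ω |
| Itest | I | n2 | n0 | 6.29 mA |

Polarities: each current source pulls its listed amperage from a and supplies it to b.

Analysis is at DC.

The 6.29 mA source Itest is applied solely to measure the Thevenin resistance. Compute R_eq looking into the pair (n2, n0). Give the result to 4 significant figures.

Apply KCL at each of the 3 non-ground nodes and solve the resulting linear system.
Node n1: branches {R2, R5, R6} → V_1 = -0.1151
Node n2: branches {R1, R4, R6, Itest} → V_2 = -0.4229
Node n3: branches {R2, R3, R4, R5} → V_3 = -0.03760

R_eq = 67.24 Ω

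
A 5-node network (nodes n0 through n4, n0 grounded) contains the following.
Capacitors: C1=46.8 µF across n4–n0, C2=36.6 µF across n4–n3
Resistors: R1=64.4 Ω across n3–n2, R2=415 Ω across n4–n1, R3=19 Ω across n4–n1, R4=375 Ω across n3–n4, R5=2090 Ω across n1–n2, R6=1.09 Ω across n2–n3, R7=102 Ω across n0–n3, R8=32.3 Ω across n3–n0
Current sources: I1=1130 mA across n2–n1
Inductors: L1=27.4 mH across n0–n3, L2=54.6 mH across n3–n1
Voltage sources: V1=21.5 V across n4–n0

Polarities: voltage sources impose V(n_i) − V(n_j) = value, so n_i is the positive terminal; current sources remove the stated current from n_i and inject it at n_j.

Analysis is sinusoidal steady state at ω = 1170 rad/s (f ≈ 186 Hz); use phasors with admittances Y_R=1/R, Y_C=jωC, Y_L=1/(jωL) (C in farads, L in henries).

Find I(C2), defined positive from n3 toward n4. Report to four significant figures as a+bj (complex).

-0.2436-1.723j A

MNA unknowns: 4 node voltages V₁..V_4 plus 1 source current (V1)
C1: Y=0.000+0.05476j on G[4,0]
R1: Y=0.01553+0.000j on G[3,2]
R2: Y=0.002410+0.000j on G[4,1]
R3: Y=0.05263+0.000j on G[4,1]
I1: z[2]−=1.13, z[1]+=1.13
C2: Y=0.000+0.04282j on G[4,3]
R4: Y=0.002667+0.000j on G[3,4]
L1: Y=0.000-0.03119j on G[0,3]
R5: Y=0.0004785+0.000j on G[1,2]
R6: Y=0.9174+0.000j on G[2,3]
R7: Y=0.009804+0.000j on G[0,3]
L2: Y=0.000-0.01565j on G[3,1]
R8: Y=0.03096+0.000j on G[3,0]
V1: row V4−V0=21.5, i_V1 at 4,0
solve → V1=38.53+16.20j, V2=-19.92+5.694j, V3=-18.74+5.689j, V4=21.50+0.000j
aux → i_V1=0.5866-1.994j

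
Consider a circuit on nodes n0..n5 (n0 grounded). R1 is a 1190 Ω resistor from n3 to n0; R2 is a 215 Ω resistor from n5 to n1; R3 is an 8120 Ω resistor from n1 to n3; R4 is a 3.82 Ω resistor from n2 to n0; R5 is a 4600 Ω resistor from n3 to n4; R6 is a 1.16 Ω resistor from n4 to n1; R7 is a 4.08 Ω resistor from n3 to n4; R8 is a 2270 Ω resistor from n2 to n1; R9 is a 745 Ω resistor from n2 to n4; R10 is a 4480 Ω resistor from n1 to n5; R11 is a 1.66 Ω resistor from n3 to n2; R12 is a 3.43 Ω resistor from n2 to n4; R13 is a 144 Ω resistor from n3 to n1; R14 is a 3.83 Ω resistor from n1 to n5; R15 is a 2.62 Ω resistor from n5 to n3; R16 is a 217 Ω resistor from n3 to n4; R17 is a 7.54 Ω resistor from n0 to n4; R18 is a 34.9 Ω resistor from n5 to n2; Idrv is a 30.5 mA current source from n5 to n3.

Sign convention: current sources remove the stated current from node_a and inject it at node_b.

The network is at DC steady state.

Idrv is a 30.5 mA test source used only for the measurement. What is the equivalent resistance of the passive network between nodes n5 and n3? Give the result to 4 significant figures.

Element admittances at DC:
  Y(R1) = 0.0008403 S between n3,n0
  Y(R2) = 0.004651 S between n5,n1
  Y(R3) = 0.0001232 S between n1,n3
  Y(R4) = 0.2618 S between n2,n0
  Y(R5) = 0.0002174 S between n3,n4
  Y(R6) = 0.8621 S between n4,n1
  Y(R7) = 0.2451 S between n3,n4
  Y(R8) = 0.0004405 S between n2,n1
  Y(R9) = 0.001342 S between n2,n4
  Y(R10) = 0.0002232 S between n1,n5
  Y(R11) = 0.6024 S between n3,n2
  Y(R12) = 0.2915 S between n2,n4
  Y(R13) = 0.006944 S between n3,n1
  Y(R14) = 0.2611 S between n1,n5
  Y(R15) = 0.3817 S between n5,n3
  Y(R16) = 0.004608 S between n3,n4
  Y(R17) = 0.1326 S between n0,n4
  Y(R18) = 0.02865 S between n5,n2
  Idrv: injects 0.0305 A into n3 (from n5)
Assemble and solve the 5×5 MNA system:
  V(n1)=-0.01496  V(n2)=0.003017  V(n3)=0.01100  V(n4)=-0.006025  V(n5)=-0.04464

R_eq = 1.825 Ω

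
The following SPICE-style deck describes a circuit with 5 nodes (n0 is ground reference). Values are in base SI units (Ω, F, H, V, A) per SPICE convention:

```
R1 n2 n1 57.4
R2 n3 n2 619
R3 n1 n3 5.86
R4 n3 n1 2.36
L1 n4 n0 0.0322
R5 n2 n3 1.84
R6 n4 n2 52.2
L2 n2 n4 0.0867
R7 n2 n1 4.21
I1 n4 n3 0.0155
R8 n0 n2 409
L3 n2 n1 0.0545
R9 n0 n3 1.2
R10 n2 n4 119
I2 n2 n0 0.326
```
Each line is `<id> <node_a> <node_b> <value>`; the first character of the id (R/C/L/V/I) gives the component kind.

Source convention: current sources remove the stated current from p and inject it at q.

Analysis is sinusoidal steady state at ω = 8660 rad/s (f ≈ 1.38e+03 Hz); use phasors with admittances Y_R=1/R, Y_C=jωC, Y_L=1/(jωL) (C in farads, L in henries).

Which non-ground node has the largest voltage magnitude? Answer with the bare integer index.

Element admittances at ω=8660 rad/s:
  Y(R1) = 0.01742+0.000j S between n2,n1
  Y(R2) = 0.001616+0.000j S between n3,n2
  Y(R3) = 0.1706+0.000j S between n1,n3
  Y(R4) = 0.4237+0.000j S between n3,n1
  Y(L1) = 0.000-0.003586j S between n4,n0
  Y(R5) = 0.5435+0.000j S between n2,n3
  Y(R6) = 0.01916+0.000j S between n4,n2
  Y(L2) = 0.000-0.001332j S between n2,n4
  Y(R7) = 0.2375+0.000j S between n2,n1
  I1: injects 0.0155 A into n3 (from n4)
  Y(R8) = 0.002445+0.000j S between n0,n2
  Y(L3) = 0.000-0.002119j S between n2,n1
  Y(R9) = 0.8333+0.000j S between n0,n3
  Y(R10) = 0.008403+0.000j S between n2,n4
  I2: injects 0.326 A into n0 (from n2)
Assemble and solve the 4×4 MNA system:
  V(n1)=-0.5283-0.007323j  V(n2)=-0.8558-0.01336j  V(n3)=-0.3878-0.005899j  V(n4)=-1.380-0.2182j

4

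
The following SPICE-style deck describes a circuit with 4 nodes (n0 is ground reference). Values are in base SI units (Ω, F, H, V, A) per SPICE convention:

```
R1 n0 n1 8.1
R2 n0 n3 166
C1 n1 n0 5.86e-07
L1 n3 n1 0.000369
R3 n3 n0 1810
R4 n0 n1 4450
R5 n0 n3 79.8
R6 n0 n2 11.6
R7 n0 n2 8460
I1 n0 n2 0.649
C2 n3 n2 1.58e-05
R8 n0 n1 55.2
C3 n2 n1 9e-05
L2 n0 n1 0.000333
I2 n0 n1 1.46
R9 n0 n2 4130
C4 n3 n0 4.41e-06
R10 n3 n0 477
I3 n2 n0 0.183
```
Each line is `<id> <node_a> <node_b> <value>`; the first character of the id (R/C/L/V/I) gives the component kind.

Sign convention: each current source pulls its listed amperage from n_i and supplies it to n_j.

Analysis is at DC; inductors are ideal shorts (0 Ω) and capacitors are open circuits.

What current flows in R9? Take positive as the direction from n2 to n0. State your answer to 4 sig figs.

0.001303 A

MNA unknowns: 3 node voltages V₁..V_3 plus 2 source currents (L1, L2)
R1: Y=0.1235 on G[0,1]
R2: Y=0.006024 on G[0,3]
C1: Y=0.000 on G[1,0]
L1: row V3−V1=0, i_L1 at 3,1
R3: Y=0.0005525 on G[3,0]
R4: Y=0.0002247 on G[0,1]
R5: Y=0.01253 on G[0,3]
R6: Y=0.08621 on G[0,2]
R7: Y=0.0001182 on G[0,2]
I1: z[0]−=0.649, z[2]+=0.649
C2: Y=0.000 on G[3,2]
R8: Y=0.01812 on G[0,1]
C3: Y=0.000 on G[2,1]
L2: row V0−V1=0, i_L2 at 0,1
I2: z[0]−=1.46, z[1]+=1.46
R9: Y=0.0002421 on G[0,2]
C4: Y=0.000 on G[3,0]
R10: Y=0.002096 on G[3,0]
I3: z[2]−=0.183, z[0]+=0.183
solve → V1=0.000, V2=5.383, V3=0.000
aux → i_L1=0.000, i_L2=-1.460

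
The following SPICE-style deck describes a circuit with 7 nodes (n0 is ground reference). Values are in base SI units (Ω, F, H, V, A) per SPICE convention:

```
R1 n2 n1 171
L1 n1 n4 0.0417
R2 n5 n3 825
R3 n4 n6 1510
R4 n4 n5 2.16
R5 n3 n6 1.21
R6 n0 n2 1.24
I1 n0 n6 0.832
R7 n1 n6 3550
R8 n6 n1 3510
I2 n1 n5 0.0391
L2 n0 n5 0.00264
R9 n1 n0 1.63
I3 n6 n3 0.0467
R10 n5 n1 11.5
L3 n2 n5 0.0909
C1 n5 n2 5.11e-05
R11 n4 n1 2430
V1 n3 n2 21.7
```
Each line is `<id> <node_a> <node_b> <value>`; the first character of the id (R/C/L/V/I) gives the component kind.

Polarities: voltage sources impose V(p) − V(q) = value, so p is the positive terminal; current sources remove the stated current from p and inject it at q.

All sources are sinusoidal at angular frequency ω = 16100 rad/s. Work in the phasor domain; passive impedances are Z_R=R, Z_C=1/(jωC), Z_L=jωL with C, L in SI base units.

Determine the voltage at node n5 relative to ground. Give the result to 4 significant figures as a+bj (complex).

MNA unknowns: 6 node voltages V₁..V_6 plus 1 source current (V1)
R1: Y=0.005848+0.000j on G[2,1]
L1: Y=0.000-0.001489j on G[1,4]
R2: Y=0.001212+0.000j on G[5,3]
R3: Y=0.0006623+0.000j on G[4,6]
R4: Y=0.4630+0.000j on G[4,5]
R5: Y=0.8264+0.000j on G[3,6]
R6: Y=0.8065+0.000j on G[0,2]
I1: z[0]−=0.832, z[6]+=0.832
R7: Y=0.0002817+0.000j on G[1,6]
R8: Y=0.0002849+0.000j on G[6,1]
I2: z[1]−=0.0391, z[5]+=0.0391
L2: Y=0.000-0.02353j on G[0,5]
R9: Y=0.6135+0.000j on G[1,0]
I3: z[6]−=0.0467, z[3]+=0.0467
R10: Y=0.08696+0.000j on G[5,1]
L3: Y=0.000-0.0006833j on G[2,5]
C1: Y=0.000+0.8227j on G[5,2]
R11: Y=0.0004115+0.000j on G[4,1]
V1: row V3−V2=21.7, i_V1 at 3,2
solve → V1=0.09355+0.001485j, V2=0.9598+0.02767j, V3=22.66+0.02767j, V4=1.018+0.02870j, V5=0.9871+0.02575j, V6=23.58+0.02765j
aux → i_V1=0.7775-1.646e-05j

0.9871+0.02575j V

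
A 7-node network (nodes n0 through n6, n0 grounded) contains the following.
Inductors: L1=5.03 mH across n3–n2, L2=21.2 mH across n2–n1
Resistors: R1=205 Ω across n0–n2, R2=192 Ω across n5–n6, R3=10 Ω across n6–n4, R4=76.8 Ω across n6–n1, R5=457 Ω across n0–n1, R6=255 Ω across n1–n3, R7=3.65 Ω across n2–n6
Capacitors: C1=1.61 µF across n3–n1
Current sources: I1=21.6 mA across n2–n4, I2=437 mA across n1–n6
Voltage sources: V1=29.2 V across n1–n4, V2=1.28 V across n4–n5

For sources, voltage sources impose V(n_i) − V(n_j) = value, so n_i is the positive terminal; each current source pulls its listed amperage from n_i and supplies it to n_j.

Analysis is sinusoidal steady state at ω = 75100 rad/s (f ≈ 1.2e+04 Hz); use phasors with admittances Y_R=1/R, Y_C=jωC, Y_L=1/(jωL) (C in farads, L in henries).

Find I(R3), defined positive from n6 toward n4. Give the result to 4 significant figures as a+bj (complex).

Element admittances at ω=75100 rad/s:
  Y(L1) = 0.000-0.002647j S between n3,n2
  Y(R1) = 0.004878+0.000j S between n0,n2
  Y(R2) = 0.005208+0.000j S between n5,n6
  Y(R3) = 0.1000+0.000j S between n6,n4
  Y(R4) = 0.01302+0.000j S between n6,n1
  Y(C1) = 0.000+0.1209j S between n3,n1
  I1: injects 0.0216 A into n4 (from n2)
  Y(R5) = 0.002188+0.000j S between n0,n1
  Y(R6) = 0.003922+0.000j S between n1,n3
  I2: injects 0.437 A into n6 (from n1)
  Y(R7) = 0.2740+0.000j S between n2,n6
  Y(L2) = 0.000-0.0006281j S between n2,n1
  V1: constraint V(n1)−V(n4) = 29.2
  V2: constraint V(n4)−V(n5) = 1.28
Assemble and solve the 8×8 MNA system:
  V(n1)=15.30+0.6067j  V(n2)=-6.864-0.2721j  V(n3)=15.80+0.6427j  V(n4)=-13.90+0.6067j  V(n5)=-15.18+0.6067j  V(n6)=-6.918-0.007222j
  i(V1)=-0.7628+0.06459j  i(V2)=-0.04303+0.003197j

0.6981-0.06139j A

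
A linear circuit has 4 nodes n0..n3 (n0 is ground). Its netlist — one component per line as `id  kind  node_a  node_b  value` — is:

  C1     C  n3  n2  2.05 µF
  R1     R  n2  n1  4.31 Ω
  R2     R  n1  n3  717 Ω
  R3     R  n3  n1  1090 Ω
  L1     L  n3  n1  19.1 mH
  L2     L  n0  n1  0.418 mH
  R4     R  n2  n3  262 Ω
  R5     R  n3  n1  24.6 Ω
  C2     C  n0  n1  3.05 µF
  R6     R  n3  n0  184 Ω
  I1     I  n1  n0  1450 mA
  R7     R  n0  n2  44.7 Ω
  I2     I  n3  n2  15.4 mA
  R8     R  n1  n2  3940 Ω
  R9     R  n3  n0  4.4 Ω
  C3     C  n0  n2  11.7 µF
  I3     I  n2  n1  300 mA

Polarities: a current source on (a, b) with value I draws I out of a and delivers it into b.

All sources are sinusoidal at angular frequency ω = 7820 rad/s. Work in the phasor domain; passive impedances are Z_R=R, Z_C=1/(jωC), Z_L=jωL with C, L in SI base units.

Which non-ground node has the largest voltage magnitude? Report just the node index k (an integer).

MNA unknowns: 3 node voltages V₁..V_3
C1: Y=0.000+0.01603j on G[3,2]
R1: Y=0.2320+0.000j on G[2,1]
R2: Y=0.001395+0.000j on G[1,3]
R3: Y=0.0009174+0.000j on G[3,1]
L1: Y=0.000-0.006695j on G[3,1]
L2: Y=0.000-0.3059j on G[0,1]
R4: Y=0.003817+0.000j on G[2,3]
R5: Y=0.04065+0.000j on G[3,1]
C2: Y=0.000+0.02385j on G[0,1]
R6: Y=0.005435+0.000j on G[3,0]
I1: z[1]−=1.45, z[0]+=1.45
R7: Y=0.02237+0.000j on G[0,2]
I2: z[3]−=0.0154, z[2]+=0.0154
R8: Y=0.0002538+0.000j on G[1,2]
R9: Y=0.2273+0.000j on G[3,0]
C3: Y=0.000+0.09149j on G[0,2]
I3: z[2]−=0.3, z[1]+=0.3
solve → V1=-2.569-5.306j, V2=-4.566-2.915j, V3=-0.5070-1.039j

1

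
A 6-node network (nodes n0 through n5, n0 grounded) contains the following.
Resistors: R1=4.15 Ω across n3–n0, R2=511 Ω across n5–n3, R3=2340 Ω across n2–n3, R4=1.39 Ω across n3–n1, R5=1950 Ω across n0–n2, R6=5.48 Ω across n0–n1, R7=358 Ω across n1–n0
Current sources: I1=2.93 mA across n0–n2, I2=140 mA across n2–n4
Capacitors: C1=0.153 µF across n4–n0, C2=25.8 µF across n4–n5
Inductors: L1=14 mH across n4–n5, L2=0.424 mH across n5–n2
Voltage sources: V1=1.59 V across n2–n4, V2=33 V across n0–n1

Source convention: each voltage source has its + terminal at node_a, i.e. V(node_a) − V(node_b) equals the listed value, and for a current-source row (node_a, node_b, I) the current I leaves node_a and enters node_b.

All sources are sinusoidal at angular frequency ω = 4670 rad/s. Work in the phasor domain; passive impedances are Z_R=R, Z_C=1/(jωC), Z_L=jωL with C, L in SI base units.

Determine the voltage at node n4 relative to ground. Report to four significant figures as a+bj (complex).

MNA unknowns: 5 node voltages V₁..V_5 plus 2 source currents (V1, V2)
R1: Y=0.2410+0.000j on G[3,0]
I1: z[0]−=0.00293, z[2]+=0.00293
R2: Y=0.001957+0.000j on G[5,3]
R3: Y=0.0004274+0.000j on G[2,3]
I2: z[2]−=0.14, z[4]+=0.14
R4: Y=0.7194+0.000j on G[3,1]
C1: Y=0.000+0.0007145j on G[4,0]
L1: Y=0.000-0.01530j on G[4,5]
R5: Y=0.0005128+0.000j on G[0,2]
R6: Y=0.1825+0.000j on G[0,1]
R7: Y=0.002793+0.000j on G[1,0]
C2: Y=0.000+0.1205j on G[4,5]
L2: Y=0.000-0.5050j on G[5,2]
V1: row V2−V4=1.59, i_V1 at 2,4
V2: row V0−V1=33, i_V2 at 0,1
solve → V1=-33.00+0.000j, V2=-18.39+4.961j, V3=-24.70+0.01222j, V4=-19.98+4.961j, V5=-17.95+4.928j
aux → i_V1=-0.1470-0.2281j, i_V2=-12.08-0.008791j

-19.98+4.961j V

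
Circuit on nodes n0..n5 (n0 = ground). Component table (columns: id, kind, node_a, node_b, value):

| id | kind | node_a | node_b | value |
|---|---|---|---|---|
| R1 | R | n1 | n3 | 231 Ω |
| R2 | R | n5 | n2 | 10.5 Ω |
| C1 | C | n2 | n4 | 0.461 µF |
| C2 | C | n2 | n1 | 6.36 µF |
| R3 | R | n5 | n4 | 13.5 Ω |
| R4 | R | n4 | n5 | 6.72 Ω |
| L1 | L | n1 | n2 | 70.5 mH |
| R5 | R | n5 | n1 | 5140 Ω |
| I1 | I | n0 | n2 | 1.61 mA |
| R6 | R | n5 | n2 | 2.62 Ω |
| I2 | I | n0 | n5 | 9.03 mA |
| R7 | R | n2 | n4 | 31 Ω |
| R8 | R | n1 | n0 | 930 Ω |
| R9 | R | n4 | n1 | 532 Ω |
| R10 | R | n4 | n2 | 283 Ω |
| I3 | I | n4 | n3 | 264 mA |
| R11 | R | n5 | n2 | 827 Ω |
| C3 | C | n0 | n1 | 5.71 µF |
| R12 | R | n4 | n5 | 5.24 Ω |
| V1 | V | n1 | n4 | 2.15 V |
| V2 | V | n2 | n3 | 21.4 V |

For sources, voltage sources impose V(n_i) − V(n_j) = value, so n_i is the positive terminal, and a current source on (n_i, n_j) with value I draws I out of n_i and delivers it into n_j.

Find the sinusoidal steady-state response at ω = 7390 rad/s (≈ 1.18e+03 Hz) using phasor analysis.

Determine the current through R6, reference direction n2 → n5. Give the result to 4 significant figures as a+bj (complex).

0.2512+0.01827j A

MNA unknowns: 5 node voltages V₁..V_5 plus 2 source currents (V1, V2)
R1: Y=0.004329+0.000j on G[1,3]
R2: Y=0.09524+0.000j on G[5,2]
C1: Y=0.000+0.003407j on G[2,4]
C2: Y=0.000+0.04700j on G[2,1]
R3: Y=0.07407+0.000j on G[5,4]
R4: Y=0.1488+0.000j on G[4,5]
L1: Y=0.000-0.001919j on G[1,2]
R5: Y=0.0001946+0.000j on G[5,1]
I1: z[0]−=0.00161, z[2]+=0.00161
R6: Y=0.3817+0.000j on G[5,2]
I2: z[0]−=0.00903, z[5]+=0.00903
R7: Y=0.03226+0.000j on G[2,4]
R8: Y=0.001075+0.000j on G[1,0]
R9: Y=0.001880+0.000j on G[4,1]
R10: Y=0.003534+0.000j on G[4,2]
I3: z[4]−=0.264, z[3]+=0.264
R11: Y=0.001209+0.000j on G[5,2]
C3: Y=0.000+0.04220j on G[0,1]
R12: Y=0.1908+0.000j on G[4,5]
V1: row V1−V4=2.15, i_V1 at 1,4
V2: row V2−V3=21.4, i_V2 at 2,3
solve → V1=0.006421-0.2520j, V2=-0.7021-0.1488j, V3=-22.10-0.1488j, V4=-2.144-0.2520j, V5=-1.360-0.1967j
aux → i_V1=-0.1153-0.03148j, i_V2=-0.3597+0.0004467j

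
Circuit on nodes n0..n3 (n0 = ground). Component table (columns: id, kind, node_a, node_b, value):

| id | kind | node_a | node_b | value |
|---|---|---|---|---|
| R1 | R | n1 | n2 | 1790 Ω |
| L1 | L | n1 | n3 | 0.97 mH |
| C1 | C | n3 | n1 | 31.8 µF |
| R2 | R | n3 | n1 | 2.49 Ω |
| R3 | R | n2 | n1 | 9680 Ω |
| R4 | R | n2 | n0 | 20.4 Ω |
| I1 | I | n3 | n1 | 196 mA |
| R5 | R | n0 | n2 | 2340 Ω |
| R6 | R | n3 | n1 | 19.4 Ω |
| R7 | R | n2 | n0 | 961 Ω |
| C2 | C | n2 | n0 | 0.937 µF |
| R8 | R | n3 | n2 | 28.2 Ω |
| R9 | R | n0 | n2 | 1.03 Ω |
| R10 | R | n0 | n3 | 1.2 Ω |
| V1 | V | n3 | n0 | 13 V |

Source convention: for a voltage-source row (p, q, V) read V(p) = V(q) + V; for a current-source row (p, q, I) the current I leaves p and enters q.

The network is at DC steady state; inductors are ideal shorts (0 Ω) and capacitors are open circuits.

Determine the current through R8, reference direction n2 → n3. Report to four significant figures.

-0.4452 A

Apply KCL at each of the 3 non-ground nodes and solve the resulting linear system.
Node n1: branches {R1, L1, C1, R2, R3, I1, R6} → V_1 = 13.00
Node n2: branches {R1, R3, R4, R5, R7, C2, R8, R9} → V_2 = 0.4441
Node n3: branches {L1, C1, R2, I1, R6, R8, R10, V1} → V_3 = 13.00
Source currents: i(L1)=0.1877, i(V1)=-11.29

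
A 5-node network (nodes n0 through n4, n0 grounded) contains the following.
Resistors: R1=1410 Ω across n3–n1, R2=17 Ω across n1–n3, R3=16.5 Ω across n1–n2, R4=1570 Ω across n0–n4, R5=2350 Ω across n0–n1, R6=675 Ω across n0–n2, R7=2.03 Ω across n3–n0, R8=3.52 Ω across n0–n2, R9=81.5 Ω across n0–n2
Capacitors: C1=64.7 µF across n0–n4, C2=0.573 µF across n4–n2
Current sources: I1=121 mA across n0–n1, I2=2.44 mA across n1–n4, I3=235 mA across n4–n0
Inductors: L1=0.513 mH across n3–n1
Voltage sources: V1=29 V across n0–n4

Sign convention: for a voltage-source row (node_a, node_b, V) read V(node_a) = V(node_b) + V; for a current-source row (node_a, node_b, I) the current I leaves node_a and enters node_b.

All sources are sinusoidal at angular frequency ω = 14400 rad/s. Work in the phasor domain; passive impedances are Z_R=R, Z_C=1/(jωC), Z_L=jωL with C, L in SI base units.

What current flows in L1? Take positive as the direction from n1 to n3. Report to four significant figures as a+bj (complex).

MNA unknowns: 4 node voltages V₁..V_4 plus 1 source current (V1)
R1: Y=0.0007092+0.000j on G[3,1]
C1: Y=0.000+0.9317j on G[0,4]
I1: z[0]−=0.121, z[1]+=0.121
R2: Y=0.05882+0.000j on G[1,3]
R3: Y=0.06061+0.000j on G[1,2]
R4: Y=0.0006369+0.000j on G[0,4]
L1: Y=0.000-0.1354j on G[3,1]
R5: Y=0.0004255+0.000j on G[0,1]
R6: Y=0.001481+0.000j on G[0,2]
R7: Y=0.4926+0.000j on G[3,0]
R8: Y=0.2841+0.000j on G[0,2]
C2: Y=0.000+0.008251j on G[4,2]
I2: z[1]−=0.00244, z[4]+=0.00244
R9: Y=0.01227+0.000j on G[0,2]
I3: z[4]−=0.235, z[0]+=0.235
V1: row V0−V4=29, i_V1 at 0,4
solve → V1=0.7163+0.2500j, V2=0.1067-0.6277j, V3=0.1651-0.1082j, V4=-29.00+0.000j
aux → i_V1=0.2089-27.26j

0.04849-0.07463j A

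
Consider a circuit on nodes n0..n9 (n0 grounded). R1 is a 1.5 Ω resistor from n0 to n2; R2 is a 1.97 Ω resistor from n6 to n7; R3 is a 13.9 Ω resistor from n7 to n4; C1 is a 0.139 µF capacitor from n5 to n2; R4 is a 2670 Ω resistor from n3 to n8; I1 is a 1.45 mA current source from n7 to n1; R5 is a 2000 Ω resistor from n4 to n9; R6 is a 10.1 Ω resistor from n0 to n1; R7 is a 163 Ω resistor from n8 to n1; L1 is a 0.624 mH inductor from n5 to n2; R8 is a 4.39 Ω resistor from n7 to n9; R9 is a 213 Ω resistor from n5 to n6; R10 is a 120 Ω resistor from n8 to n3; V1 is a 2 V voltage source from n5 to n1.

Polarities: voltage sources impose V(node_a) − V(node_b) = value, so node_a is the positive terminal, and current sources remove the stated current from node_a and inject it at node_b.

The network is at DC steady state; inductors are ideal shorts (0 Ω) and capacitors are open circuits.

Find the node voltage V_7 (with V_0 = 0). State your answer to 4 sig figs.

-0.05309 V

Apply KCL at each of the 9 non-ground nodes and solve the resulting linear system.
Node n1: branches {I1, R6, R7, V1} → V_1 = -1.741
Node n2: branches {R1, C1, L1} → V_2 = 0.2586
Node n3: branches {R4, R10} → V_3 = -1.741
Node n4: branches {R3, R5} → V_4 = -0.05309
Node n5: branches {C1, L1, R9, V1} → V_5 = 0.2586
Node n6: branches {R2, R9} → V_6 = -0.05023
Node n7: branches {R2, R3, I1, R8} → V_7 = -0.05309
Node n8: branches {R4, R7, R10} → V_8 = -1.741
Node n9: branches {R5, R8} → V_9 = -0.05309
Source currents: i(L1)=0.1724, i(V1)=-0.1739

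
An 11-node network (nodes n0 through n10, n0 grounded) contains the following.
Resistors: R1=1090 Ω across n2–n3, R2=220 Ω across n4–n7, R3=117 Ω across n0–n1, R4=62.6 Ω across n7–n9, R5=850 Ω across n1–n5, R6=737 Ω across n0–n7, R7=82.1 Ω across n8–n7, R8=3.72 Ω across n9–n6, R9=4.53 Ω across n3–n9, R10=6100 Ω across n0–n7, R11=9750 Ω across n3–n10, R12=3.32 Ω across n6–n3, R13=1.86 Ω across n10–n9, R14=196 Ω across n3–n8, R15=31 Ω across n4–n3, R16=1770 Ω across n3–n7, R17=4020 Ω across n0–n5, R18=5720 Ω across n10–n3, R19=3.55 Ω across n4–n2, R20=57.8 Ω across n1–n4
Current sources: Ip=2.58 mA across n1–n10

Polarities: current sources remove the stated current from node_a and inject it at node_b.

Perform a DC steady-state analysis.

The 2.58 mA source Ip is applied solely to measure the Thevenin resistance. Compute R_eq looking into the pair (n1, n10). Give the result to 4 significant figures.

Apply KCL at each of the 10 non-ground nodes and solve the resulting linear system.
Node n1: branches {R3, R5, R20, Ip} → V_1 = -0.02698
Node n2: branches {R1, R19} → V_2 = 0.1087
Node n3: branches {R1, R9, R11, R12, R14, R15, R16, R18} → V_3 = 0.1727
Node n4: branches {R2, R15, R19, R20} → V_4 = 0.1085
Node n5: branches {R5, R17} → V_5 = -0.02227
Node n6: branches {R8, R12} → V_6 = 0.1756
Node n7: branches {R2, R4, R6, R7, R10, R16} → V_7 = 0.1553
Node n8: branches {R7, R14} → V_8 = 0.1604
Node n9: branches {R4, R8, R9, R13} → V_9 = 0.1788
Node n10: branches {R11, R13, R18, Ip} → V_10 = 0.1836

R_eq = 81.62 Ω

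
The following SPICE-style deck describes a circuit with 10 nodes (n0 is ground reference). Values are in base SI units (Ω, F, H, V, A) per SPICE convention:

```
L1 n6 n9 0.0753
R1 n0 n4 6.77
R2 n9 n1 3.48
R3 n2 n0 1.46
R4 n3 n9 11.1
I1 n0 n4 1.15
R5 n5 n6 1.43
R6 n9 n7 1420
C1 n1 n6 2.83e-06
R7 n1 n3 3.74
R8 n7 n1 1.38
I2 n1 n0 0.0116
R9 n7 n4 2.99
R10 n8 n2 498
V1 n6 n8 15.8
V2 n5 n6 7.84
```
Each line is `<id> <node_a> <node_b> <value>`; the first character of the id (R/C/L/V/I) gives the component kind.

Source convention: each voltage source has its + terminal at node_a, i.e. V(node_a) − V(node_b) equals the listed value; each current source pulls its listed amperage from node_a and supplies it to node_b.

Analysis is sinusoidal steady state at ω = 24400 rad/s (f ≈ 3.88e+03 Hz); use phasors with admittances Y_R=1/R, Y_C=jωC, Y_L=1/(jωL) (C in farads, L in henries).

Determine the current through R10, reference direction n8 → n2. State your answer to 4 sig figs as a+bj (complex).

-0.01594-0.0004556j A

Apply KCL at each of the 9 non-ground nodes and solve the resulting linear system.
Node n1: branches {R2, C1, R7, R8, I2} → V_1 = 7.834+0.005075j
Node n2: branches {R3, R10} → V_2 = -0.02327-0.0006652j
Node n3: branches {R4, R7} → V_3 = 7.834+0.005072j
Node n4: branches {R1, I1, R9} → V_4 = 7.815+0.003084j
Node n5: branches {R5, V2} → V_5 = 15.68-0.2275j
Node n6: branches {L1, R5, C1, V1, V2} → V_6 = 7.840-0.2275j
Node n7: branches {R6, R8, R9} → V_7 = 7.828+0.004446j
Node n8: branches {R10, V1} → V_8 = -7.960-0.2275j
Node n9: branches {L1, R2, R4, R6} → V_9 = 7.833+0.005063j
Source currents: i(V1)=-0.01594-0.0004556j, i(V2)=-5.483+0.000j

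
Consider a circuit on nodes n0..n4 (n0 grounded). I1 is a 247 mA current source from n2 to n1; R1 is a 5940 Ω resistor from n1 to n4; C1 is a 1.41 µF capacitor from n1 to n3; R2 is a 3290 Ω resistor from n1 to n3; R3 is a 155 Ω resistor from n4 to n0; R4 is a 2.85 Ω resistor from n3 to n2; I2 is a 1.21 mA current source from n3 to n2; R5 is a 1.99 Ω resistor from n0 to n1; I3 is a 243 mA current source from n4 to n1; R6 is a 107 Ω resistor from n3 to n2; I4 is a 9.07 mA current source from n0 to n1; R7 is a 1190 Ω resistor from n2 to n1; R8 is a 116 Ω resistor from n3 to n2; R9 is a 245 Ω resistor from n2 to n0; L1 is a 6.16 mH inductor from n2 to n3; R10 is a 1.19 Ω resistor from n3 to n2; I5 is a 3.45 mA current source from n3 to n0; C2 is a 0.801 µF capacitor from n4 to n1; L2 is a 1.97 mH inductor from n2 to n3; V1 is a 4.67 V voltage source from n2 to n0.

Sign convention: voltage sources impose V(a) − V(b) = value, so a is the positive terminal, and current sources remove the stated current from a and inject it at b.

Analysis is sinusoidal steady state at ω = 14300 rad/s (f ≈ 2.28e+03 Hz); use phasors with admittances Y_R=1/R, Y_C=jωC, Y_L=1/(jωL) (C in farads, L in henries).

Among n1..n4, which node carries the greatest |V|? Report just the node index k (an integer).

Apply KCL at each of the 4 non-ground nodes and solve the resulting linear system.
Node n1: branches {I1, R1, C1, R2, R5, I3, I4, R7, C2} → V_1 = 0.6313-0.04515j
Node n2: branches {I1, R4, I2, R6, R7, R8, R9, L1, R10, L2, V1} → V_2 = 4.670+0.000j
Node n3: branches {C1, R2, R4, I2, R6, R8, L1, R10, I5, L2} → V_3 = 4.667-0.06740j
Node n4: branches {R1, R3, I3, C2} → V_4 = -8.695+16.14j
Source currents: i(V1)=-0.2746-0.08141j

4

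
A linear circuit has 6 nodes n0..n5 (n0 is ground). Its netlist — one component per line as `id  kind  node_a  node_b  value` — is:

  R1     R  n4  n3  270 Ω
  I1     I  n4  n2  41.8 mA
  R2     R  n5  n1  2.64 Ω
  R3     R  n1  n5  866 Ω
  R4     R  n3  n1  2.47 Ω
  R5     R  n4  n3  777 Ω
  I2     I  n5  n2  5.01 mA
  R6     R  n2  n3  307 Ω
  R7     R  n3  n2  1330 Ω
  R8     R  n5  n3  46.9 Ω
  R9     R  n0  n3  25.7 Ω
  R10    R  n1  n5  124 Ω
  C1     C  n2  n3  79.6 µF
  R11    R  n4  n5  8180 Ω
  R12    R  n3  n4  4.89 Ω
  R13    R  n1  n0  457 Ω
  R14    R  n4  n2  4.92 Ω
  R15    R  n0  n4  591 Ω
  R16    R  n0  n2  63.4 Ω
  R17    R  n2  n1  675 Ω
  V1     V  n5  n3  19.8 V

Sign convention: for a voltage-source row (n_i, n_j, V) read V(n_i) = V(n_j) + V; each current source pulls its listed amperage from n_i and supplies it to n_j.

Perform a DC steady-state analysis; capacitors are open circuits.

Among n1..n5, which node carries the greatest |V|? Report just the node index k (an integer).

Apply KCL at each of the 5 non-ground nodes and solve the resulting linear system.
Node n1: branches {R2, R3, R4, R10, R13, R17} → V_1 = 9.177
Node n2: branches {I1, I2, R6, R7, C1, R14, R16, R17} → V_2 = -0.07312
Node n3: branches {R1, R4, R5, R6, R7, R8, R9, C1, R12, V1} → V_3 = -0.4704
Node n4: branches {R1, I1, R5, R11, R12, R14, R15} → V_4 = -0.3687
Node n5: branches {R2, R3, I2, R8, R10, R11, V1} → V_5 = 19.33
Source currents: i(V1)=-4.369

5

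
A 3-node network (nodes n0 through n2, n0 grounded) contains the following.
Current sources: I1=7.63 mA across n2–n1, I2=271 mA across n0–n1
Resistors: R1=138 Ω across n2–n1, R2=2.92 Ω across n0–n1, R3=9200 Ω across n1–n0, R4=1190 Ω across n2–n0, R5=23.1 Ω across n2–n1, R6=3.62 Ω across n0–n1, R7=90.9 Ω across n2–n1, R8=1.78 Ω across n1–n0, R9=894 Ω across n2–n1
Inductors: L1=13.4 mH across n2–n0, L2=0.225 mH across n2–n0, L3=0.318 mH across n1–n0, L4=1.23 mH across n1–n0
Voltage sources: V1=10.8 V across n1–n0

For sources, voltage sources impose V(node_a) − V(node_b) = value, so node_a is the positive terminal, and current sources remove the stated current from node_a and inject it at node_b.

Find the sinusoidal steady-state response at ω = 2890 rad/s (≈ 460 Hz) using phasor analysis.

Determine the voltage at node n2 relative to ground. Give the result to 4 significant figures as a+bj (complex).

Element admittances at ω=2890 rad/s:
  I1: injects 0.00763 A into n1 (from n2)
  Y(R1) = 0.007246+0.000j S between n2,n1
  Y(L1) = 0.000-0.02582j S between n2,n0
  Y(R2) = 0.3425+0.000j S between n0,n1
  Y(R3) = 0.0001087+0.000j S between n1,n0
  Y(R4) = 0.0008403+0.000j S between n2,n0
  Y(R5) = 0.04329+0.000j S between n2,n1
  Y(R6) = 0.2762+0.000j S between n0,n1
  Y(L2) = 0.000-1.538j S between n2,n0
  Y(L3) = 0.000-1.088j S between n1,n0
  Y(R7) = 0.01100+0.000j S between n2,n1
  I2: injects 0.271 A into n1 (from n0)
  Y(R8) = 0.5618+0.000j S between n1,n0
  Y(L4) = 0.000-0.2813j S between n1,n0
  Y(R9) = 0.001119+0.000j S between n2,n1
  V1: constraint V(n1)−V(n0) = 10.8
Assemble and solve the 3×3 MNA system:
  V(n1)=10.80+0.000j  V(n2)=0.01735+0.4272j
  i(V1)=-13.15+14.82j

0.01735+0.4272j V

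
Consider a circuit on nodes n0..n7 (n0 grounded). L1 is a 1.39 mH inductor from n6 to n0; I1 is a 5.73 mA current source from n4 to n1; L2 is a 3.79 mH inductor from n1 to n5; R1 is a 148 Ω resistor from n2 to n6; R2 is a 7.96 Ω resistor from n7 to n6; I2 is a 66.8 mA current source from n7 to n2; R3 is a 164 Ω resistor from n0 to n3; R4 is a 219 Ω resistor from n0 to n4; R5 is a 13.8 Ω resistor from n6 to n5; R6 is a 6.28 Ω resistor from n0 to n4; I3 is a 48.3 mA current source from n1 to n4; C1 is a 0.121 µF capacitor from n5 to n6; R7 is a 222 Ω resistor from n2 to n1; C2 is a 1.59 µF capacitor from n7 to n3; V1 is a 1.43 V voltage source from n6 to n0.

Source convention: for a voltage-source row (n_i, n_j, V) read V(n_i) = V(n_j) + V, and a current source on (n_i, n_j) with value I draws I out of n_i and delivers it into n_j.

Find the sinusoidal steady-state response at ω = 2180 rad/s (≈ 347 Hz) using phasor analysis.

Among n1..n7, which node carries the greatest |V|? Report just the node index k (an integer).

2

Apply KCL at each of the 7 non-ground nodes and solve the resulting linear system.
Node n1: branches {I1, L2, I3, R7} → V_1 = 1.217-0.1209j
Node n2: branches {R1, I2, R7} → V_2 = 7.276-0.04837j
Node n3: branches {R3, C2} → V_3 = 0.2246+0.3768j
Node n4: branches {I1, R4, R6, I3} → V_4 = 0.2599+0.000j
Node n5: branches {L2, R5, C1} → V_5 = 1.219+0.005277j
Node n6: branches {L1, R1, R2, R5, C1, V1} → V_6 = 1.430+0.000j
Node n7: branches {R2, I2, C2} → V_7 = 0.8874-0.01829j
Source currents: i(V1)=-0.04394+0.4696j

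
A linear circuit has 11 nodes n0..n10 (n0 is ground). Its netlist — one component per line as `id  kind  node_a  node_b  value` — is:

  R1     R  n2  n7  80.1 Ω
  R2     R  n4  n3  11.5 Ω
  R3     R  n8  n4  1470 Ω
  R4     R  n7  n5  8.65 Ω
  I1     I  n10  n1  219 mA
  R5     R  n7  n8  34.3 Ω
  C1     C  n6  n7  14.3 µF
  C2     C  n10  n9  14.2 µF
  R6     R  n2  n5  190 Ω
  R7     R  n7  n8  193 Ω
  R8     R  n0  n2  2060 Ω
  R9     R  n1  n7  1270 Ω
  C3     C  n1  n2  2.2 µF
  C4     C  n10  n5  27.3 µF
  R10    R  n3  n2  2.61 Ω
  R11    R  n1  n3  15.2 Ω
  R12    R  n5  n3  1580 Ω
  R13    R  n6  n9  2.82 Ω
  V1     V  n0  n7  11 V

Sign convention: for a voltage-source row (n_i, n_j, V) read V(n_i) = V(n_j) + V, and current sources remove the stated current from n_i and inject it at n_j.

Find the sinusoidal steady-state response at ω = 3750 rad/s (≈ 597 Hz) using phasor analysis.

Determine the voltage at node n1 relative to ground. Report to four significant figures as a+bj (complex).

MNA unknowns: 10 node voltages V₁..V_10 plus 1 source current (V1)
R1: Y=0.01248+0.000j on G[2,7]
R2: Y=0.08696+0.000j on G[4,3]
R3: Y=0.0006803+0.000j on G[8,4]
R4: Y=0.1156+0.000j on G[7,5]
I1: z[10]−=0.219, z[1]+=0.219
R5: Y=0.02915+0.000j on G[7,8]
C1: Y=0.000+0.05362j on G[6,7]
C2: Y=0.000+0.05325j on G[10,9]
R6: Y=0.005263+0.000j on G[2,5]
R7: Y=0.005181+0.000j on G[7,8]
R8: Y=0.0004854+0.000j on G[0,2]
R9: Y=0.0007874+0.000j on G[1,7]
C3: Y=0.000+0.008250j on G[1,2]
C4: Y=0.000+0.1024j on G[10,5]
R10: Y=0.3831+0.000j on G[3,2]
R11: Y=0.06579+0.000j on G[1,3]
R12: Y=0.0006329+0.000j on G[5,3]
R13: Y=0.3546+0.000j on G[6,9]
V1: row V0−V7=11, i_V1 at 0,7
solve → V1=3.203-0.4568j, V2=-0.3831+0.06336j, V3=0.1091-0.01265j, V4=0.02454-0.01255j, V5=-11.88+0.1322j, V6=-11.29+0.9150j, V7=-11.00+0.000j, V8=-10.79-0.0002439j, V9=-11.43+0.8706j, V10=-11.73+1.792j
aux → i_V1=-0.0001860+3.076e-05j

3.203-0.4568j V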